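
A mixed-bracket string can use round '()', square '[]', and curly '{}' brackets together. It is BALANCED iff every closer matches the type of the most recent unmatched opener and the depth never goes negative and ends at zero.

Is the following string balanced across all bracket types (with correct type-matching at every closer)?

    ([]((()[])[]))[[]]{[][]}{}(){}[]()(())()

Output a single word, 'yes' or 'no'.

Answer: yes

Derivation:
pos 0: push '('; stack = (
pos 1: push '['; stack = ([
pos 2: ']' matches '['; pop; stack = (
pos 3: push '('; stack = ((
pos 4: push '('; stack = (((
pos 5: push '('; stack = ((((
pos 6: ')' matches '('; pop; stack = (((
pos 7: push '['; stack = ((([
pos 8: ']' matches '['; pop; stack = (((
pos 9: ')' matches '('; pop; stack = ((
pos 10: push '['; stack = (([
pos 11: ']' matches '['; pop; stack = ((
pos 12: ')' matches '('; pop; stack = (
pos 13: ')' matches '('; pop; stack = (empty)
pos 14: push '['; stack = [
pos 15: push '['; stack = [[
pos 16: ']' matches '['; pop; stack = [
pos 17: ']' matches '['; pop; stack = (empty)
pos 18: push '{'; stack = {
pos 19: push '['; stack = {[
pos 20: ']' matches '['; pop; stack = {
pos 21: push '['; stack = {[
pos 22: ']' matches '['; pop; stack = {
pos 23: '}' matches '{'; pop; stack = (empty)
pos 24: push '{'; stack = {
pos 25: '}' matches '{'; pop; stack = (empty)
pos 26: push '('; stack = (
pos 27: ')' matches '('; pop; stack = (empty)
pos 28: push '{'; stack = {
pos 29: '}' matches '{'; pop; stack = (empty)
pos 30: push '['; stack = [
pos 31: ']' matches '['; pop; stack = (empty)
pos 32: push '('; stack = (
pos 33: ')' matches '('; pop; stack = (empty)
pos 34: push '('; stack = (
pos 35: push '('; stack = ((
pos 36: ')' matches '('; pop; stack = (
pos 37: ')' matches '('; pop; stack = (empty)
pos 38: push '('; stack = (
pos 39: ')' matches '('; pop; stack = (empty)
end: stack empty → VALID
Verdict: properly nested → yes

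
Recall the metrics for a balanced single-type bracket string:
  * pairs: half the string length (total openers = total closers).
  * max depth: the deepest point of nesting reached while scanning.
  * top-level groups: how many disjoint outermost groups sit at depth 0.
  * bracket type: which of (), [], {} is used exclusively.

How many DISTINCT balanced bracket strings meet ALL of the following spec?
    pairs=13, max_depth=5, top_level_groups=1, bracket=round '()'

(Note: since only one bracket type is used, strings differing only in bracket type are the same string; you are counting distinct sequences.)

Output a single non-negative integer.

Spec: pairs=13 depth=5 groups=1
Count(depth <= 5) = 88574
Count(depth <= 4) = 28657
Count(depth == 5) = 88574 - 28657 = 59917

Answer: 59917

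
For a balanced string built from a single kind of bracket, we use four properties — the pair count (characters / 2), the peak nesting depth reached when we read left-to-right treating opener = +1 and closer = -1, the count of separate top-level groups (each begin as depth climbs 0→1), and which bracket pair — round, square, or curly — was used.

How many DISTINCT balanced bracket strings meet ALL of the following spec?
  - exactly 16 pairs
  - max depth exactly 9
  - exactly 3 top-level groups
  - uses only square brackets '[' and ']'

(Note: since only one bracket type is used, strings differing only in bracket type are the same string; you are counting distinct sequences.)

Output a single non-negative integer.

Answer: 138915

Derivation:
Spec: pairs=16 depth=9 groups=3
Count(depth <= 9) = 6977502
Count(depth <= 8) = 6838587
Count(depth == 9) = 6977502 - 6838587 = 138915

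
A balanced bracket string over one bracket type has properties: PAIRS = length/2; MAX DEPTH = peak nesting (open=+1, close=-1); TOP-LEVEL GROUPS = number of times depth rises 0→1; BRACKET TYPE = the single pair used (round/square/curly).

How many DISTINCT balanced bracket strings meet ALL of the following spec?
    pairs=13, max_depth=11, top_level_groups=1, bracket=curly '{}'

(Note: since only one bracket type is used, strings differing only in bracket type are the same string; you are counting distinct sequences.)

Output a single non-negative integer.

Answer: 207

Derivation:
Spec: pairs=13 depth=11 groups=1
Count(depth <= 11) = 207990
Count(depth <= 10) = 207783
Count(depth == 11) = 207990 - 207783 = 207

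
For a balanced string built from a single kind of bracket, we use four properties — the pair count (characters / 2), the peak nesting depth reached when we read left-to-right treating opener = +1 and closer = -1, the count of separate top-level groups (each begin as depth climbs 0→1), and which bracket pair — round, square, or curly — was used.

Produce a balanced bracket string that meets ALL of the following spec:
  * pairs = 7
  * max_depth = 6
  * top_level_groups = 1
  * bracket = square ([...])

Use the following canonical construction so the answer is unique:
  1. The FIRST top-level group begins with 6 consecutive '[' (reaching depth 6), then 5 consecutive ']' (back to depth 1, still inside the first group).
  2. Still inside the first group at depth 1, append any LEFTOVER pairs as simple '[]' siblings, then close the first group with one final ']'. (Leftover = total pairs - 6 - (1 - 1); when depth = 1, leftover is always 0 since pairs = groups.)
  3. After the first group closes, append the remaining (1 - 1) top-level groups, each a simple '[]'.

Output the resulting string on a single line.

Spec: pairs=7 depth=6 groups=1
Leftover pairs = 7 - 6 - (1-1) = 1
First group: deep chain of depth 6 + 1 sibling pairs
Remaining 0 groups: simple '[]' each

Answer: [[[[[[]]]]][]]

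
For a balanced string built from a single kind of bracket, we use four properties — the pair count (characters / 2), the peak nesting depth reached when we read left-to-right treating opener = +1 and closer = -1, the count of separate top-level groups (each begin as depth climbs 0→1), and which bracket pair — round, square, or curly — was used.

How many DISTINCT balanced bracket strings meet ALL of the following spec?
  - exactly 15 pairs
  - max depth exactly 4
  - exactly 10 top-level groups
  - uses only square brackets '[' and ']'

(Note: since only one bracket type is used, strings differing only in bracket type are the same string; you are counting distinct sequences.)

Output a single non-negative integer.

Answer: 1170

Derivation:
Spec: pairs=15 depth=4 groups=10
Count(depth <= 4) = 7582
Count(depth <= 3) = 6412
Count(depth == 4) = 7582 - 6412 = 1170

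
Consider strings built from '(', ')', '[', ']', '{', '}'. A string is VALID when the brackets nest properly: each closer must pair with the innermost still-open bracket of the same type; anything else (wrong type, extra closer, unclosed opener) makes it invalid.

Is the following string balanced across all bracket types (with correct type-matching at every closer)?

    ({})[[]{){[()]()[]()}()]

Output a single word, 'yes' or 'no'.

Answer: no

Derivation:
pos 0: push '('; stack = (
pos 1: push '{'; stack = ({
pos 2: '}' matches '{'; pop; stack = (
pos 3: ')' matches '('; pop; stack = (empty)
pos 4: push '['; stack = [
pos 5: push '['; stack = [[
pos 6: ']' matches '['; pop; stack = [
pos 7: push '{'; stack = [{
pos 8: saw closer ')' but top of stack is '{' (expected '}') → INVALID
Verdict: type mismatch at position 8: ')' closes '{' → no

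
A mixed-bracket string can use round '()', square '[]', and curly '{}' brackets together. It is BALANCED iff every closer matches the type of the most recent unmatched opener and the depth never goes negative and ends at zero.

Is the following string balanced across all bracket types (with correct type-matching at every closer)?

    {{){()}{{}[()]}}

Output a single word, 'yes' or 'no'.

Answer: no

Derivation:
pos 0: push '{'; stack = {
pos 1: push '{'; stack = {{
pos 2: saw closer ')' but top of stack is '{' (expected '}') → INVALID
Verdict: type mismatch at position 2: ')' closes '{' → no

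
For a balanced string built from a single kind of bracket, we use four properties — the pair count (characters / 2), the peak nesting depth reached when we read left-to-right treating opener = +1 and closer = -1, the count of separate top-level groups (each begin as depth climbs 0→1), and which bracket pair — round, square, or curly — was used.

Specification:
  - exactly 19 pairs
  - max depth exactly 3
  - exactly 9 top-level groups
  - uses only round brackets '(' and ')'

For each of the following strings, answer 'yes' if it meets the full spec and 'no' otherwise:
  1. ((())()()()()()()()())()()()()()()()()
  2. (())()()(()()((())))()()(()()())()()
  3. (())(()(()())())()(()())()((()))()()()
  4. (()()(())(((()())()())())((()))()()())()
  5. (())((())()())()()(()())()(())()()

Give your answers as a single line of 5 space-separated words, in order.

String 1 '((())()()()()()()()())()()()()()()()()': depth seq [1 2 3 2 1 2 1 2 1 2 1 2 1 2 1 2 1 2 1 2 1 0 1 0 1 0 1 0 1 0 1 0 1 0 1 0 1 0]
  -> pairs=19 depth=3 groups=9 -> yes
String 2 '(())()()(()()((())))()()(()()())()()': depth seq [1 2 1 0 1 0 1 0 1 2 1 2 1 2 3 4 3 2 1 0 1 0 1 0 1 2 1 2 1 2 1 0 1 0 1 0]
  -> pairs=18 depth=4 groups=9 -> no
String 3 '(())(()(()())())()(()())()((()))()()()': depth seq [1 2 1 0 1 2 1 2 3 2 3 2 1 2 1 0 1 0 1 2 1 2 1 0 1 0 1 2 3 2 1 0 1 0 1 0 1 0]
  -> pairs=19 depth=3 groups=9 -> yes
String 4 '(()()(())(((()())()())())((()))()()())()': depth seq [1 2 1 2 1 2 3 2 1 2 3 4 5 4 5 4 3 4 3 4 3 2 3 2 1 2 3 4 3 2 1 2 1 2 1 2 1 0 1 0]
  -> pairs=20 depth=5 groups=2 -> no
String 5 '(())((())()())()()(()())()(())()()': depth seq [1 2 1 0 1 2 3 2 1 2 1 2 1 0 1 0 1 0 1 2 1 2 1 0 1 0 1 2 1 0 1 0 1 0]
  -> pairs=17 depth=3 groups=9 -> no

Answer: yes no yes no no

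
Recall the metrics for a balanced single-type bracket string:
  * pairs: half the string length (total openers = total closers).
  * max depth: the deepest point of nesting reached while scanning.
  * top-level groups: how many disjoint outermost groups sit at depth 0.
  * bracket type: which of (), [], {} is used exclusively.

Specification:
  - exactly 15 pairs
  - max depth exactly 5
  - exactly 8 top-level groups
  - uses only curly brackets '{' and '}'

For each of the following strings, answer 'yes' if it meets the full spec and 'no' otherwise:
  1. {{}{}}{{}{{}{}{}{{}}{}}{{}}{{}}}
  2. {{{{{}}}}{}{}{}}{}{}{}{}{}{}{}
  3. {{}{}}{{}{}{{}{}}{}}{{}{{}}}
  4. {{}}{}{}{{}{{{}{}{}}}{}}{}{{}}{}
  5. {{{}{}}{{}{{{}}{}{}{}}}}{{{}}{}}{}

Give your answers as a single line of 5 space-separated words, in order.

Answer: no yes no no no

Derivation:
String 1 '{{}{}}{{}{{}{}{}{{}}{}}{{}}{{}}}': depth seq [1 2 1 2 1 0 1 2 1 2 3 2 3 2 3 2 3 4 3 2 3 2 1 2 3 2 1 2 3 2 1 0]
  -> pairs=16 depth=4 groups=2 -> no
String 2 '{{{{{}}}}{}{}{}}{}{}{}{}{}{}{}': depth seq [1 2 3 4 5 4 3 2 1 2 1 2 1 2 1 0 1 0 1 0 1 0 1 0 1 0 1 0 1 0]
  -> pairs=15 depth=5 groups=8 -> yes
String 3 '{{}{}}{{}{}{{}{}}{}}{{}{{}}}': depth seq [1 2 1 2 1 0 1 2 1 2 1 2 3 2 3 2 1 2 1 0 1 2 1 2 3 2 1 0]
  -> pairs=14 depth=3 groups=3 -> no
String 4 '{{}}{}{}{{}{{{}{}{}}}{}}{}{{}}{}': depth seq [1 2 1 0 1 0 1 0 1 2 1 2 3 4 3 4 3 4 3 2 1 2 1 0 1 0 1 2 1 0 1 0]
  -> pairs=16 depth=4 groups=7 -> no
String 5 '{{{}{}}{{}{{{}}{}{}{}}}}{{{}}{}}{}': depth seq [1 2 3 2 3 2 1 2 3 2 3 4 5 4 3 4 3 4 3 4 3 2 1 0 1 2 3 2 1 2 1 0 1 0]
  -> pairs=17 depth=5 groups=3 -> no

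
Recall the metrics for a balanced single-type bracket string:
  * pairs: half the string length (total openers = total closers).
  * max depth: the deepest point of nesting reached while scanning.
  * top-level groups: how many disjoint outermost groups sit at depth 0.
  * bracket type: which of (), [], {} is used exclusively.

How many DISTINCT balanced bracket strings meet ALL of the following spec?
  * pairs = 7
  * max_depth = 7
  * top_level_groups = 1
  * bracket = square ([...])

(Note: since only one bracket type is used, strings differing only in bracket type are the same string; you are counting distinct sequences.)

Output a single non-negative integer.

Answer: 1

Derivation:
Spec: pairs=7 depth=7 groups=1
Count(depth <= 7) = 132
Count(depth <= 6) = 131
Count(depth == 7) = 132 - 131 = 1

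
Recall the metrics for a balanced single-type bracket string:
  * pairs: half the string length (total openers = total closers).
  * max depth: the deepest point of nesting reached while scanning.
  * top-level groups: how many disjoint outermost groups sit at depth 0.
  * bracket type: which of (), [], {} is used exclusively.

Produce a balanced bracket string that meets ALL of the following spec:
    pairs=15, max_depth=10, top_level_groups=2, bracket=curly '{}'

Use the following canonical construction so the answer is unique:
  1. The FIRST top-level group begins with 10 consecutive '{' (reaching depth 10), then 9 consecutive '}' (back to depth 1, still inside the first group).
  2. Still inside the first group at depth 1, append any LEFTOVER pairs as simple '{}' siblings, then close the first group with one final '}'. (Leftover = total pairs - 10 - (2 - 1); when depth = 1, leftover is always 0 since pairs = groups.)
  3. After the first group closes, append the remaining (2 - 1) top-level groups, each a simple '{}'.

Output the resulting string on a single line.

Answer: {{{{{{{{{{}}}}}}}}}{}{}{}{}}{}

Derivation:
Spec: pairs=15 depth=10 groups=2
Leftover pairs = 15 - 10 - (2-1) = 4
First group: deep chain of depth 10 + 4 sibling pairs
Remaining 1 groups: simple '{}' each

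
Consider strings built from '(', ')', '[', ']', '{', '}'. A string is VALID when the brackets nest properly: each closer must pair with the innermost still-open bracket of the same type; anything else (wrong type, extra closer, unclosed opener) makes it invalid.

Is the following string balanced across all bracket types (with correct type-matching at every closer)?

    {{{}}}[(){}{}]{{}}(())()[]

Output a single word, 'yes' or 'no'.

Answer: yes

Derivation:
pos 0: push '{'; stack = {
pos 1: push '{'; stack = {{
pos 2: push '{'; stack = {{{
pos 3: '}' matches '{'; pop; stack = {{
pos 4: '}' matches '{'; pop; stack = {
pos 5: '}' matches '{'; pop; stack = (empty)
pos 6: push '['; stack = [
pos 7: push '('; stack = [(
pos 8: ')' matches '('; pop; stack = [
pos 9: push '{'; stack = [{
pos 10: '}' matches '{'; pop; stack = [
pos 11: push '{'; stack = [{
pos 12: '}' matches '{'; pop; stack = [
pos 13: ']' matches '['; pop; stack = (empty)
pos 14: push '{'; stack = {
pos 15: push '{'; stack = {{
pos 16: '}' matches '{'; pop; stack = {
pos 17: '}' matches '{'; pop; stack = (empty)
pos 18: push '('; stack = (
pos 19: push '('; stack = ((
pos 20: ')' matches '('; pop; stack = (
pos 21: ')' matches '('; pop; stack = (empty)
pos 22: push '('; stack = (
pos 23: ')' matches '('; pop; stack = (empty)
pos 24: push '['; stack = [
pos 25: ']' matches '['; pop; stack = (empty)
end: stack empty → VALID
Verdict: properly nested → yes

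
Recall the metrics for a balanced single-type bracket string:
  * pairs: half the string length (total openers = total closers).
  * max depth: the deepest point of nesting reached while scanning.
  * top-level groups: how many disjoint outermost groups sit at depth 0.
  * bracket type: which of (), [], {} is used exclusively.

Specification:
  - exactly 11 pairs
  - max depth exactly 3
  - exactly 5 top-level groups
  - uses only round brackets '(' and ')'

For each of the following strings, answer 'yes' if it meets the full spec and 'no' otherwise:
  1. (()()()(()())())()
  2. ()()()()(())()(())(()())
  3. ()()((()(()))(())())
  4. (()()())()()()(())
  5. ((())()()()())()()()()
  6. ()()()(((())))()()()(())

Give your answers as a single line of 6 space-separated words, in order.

Answer: no no no no yes no

Derivation:
String 1 '(()()()(()())())()': depth seq [1 2 1 2 1 2 1 2 3 2 3 2 1 2 1 0 1 0]
  -> pairs=9 depth=3 groups=2 -> no
String 2 '()()()()(())()(())(()())': depth seq [1 0 1 0 1 0 1 0 1 2 1 0 1 0 1 2 1 0 1 2 1 2 1 0]
  -> pairs=12 depth=2 groups=8 -> no
String 3 '()()((()(()))(())())': depth seq [1 0 1 0 1 2 3 2 3 4 3 2 1 2 3 2 1 2 1 0]
  -> pairs=10 depth=4 groups=3 -> no
String 4 '(()()())()()()(())': depth seq [1 2 1 2 1 2 1 0 1 0 1 0 1 0 1 2 1 0]
  -> pairs=9 depth=2 groups=5 -> no
String 5 '((())()()()())()()()()': depth seq [1 2 3 2 1 2 1 2 1 2 1 2 1 0 1 0 1 0 1 0 1 0]
  -> pairs=11 depth=3 groups=5 -> yes
String 6 '()()()(((())))()()()(())': depth seq [1 0 1 0 1 0 1 2 3 4 3 2 1 0 1 0 1 0 1 0 1 2 1 0]
  -> pairs=12 depth=4 groups=8 -> no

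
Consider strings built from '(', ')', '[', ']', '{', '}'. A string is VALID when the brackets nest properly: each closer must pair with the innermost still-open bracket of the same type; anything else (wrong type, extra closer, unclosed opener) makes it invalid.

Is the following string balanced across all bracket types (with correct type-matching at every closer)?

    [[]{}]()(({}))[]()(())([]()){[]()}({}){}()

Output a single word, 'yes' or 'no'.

pos 0: push '['; stack = [
pos 1: push '['; stack = [[
pos 2: ']' matches '['; pop; stack = [
pos 3: push '{'; stack = [{
pos 4: '}' matches '{'; pop; stack = [
pos 5: ']' matches '['; pop; stack = (empty)
pos 6: push '('; stack = (
pos 7: ')' matches '('; pop; stack = (empty)
pos 8: push '('; stack = (
pos 9: push '('; stack = ((
pos 10: push '{'; stack = (({
pos 11: '}' matches '{'; pop; stack = ((
pos 12: ')' matches '('; pop; stack = (
pos 13: ')' matches '('; pop; stack = (empty)
pos 14: push '['; stack = [
pos 15: ']' matches '['; pop; stack = (empty)
pos 16: push '('; stack = (
pos 17: ')' matches '('; pop; stack = (empty)
pos 18: push '('; stack = (
pos 19: push '('; stack = ((
pos 20: ')' matches '('; pop; stack = (
pos 21: ')' matches '('; pop; stack = (empty)
pos 22: push '('; stack = (
pos 23: push '['; stack = ([
pos 24: ']' matches '['; pop; stack = (
pos 25: push '('; stack = ((
pos 26: ')' matches '('; pop; stack = (
pos 27: ')' matches '('; pop; stack = (empty)
pos 28: push '{'; stack = {
pos 29: push '['; stack = {[
pos 30: ']' matches '['; pop; stack = {
pos 31: push '('; stack = {(
pos 32: ')' matches '('; pop; stack = {
pos 33: '}' matches '{'; pop; stack = (empty)
pos 34: push '('; stack = (
pos 35: push '{'; stack = ({
pos 36: '}' matches '{'; pop; stack = (
pos 37: ')' matches '('; pop; stack = (empty)
pos 38: push '{'; stack = {
pos 39: '}' matches '{'; pop; stack = (empty)
pos 40: push '('; stack = (
pos 41: ')' matches '('; pop; stack = (empty)
end: stack empty → VALID
Verdict: properly nested → yes

Answer: yes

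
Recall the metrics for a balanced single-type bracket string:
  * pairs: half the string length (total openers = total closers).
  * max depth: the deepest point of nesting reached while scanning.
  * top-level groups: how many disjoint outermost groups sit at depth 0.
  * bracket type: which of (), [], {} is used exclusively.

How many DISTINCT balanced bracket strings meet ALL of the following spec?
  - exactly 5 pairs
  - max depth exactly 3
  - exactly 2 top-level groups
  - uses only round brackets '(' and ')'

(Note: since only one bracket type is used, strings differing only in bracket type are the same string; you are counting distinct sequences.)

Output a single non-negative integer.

Spec: pairs=5 depth=3 groups=2
Count(depth <= 3) = 12
Count(depth <= 2) = 4
Count(depth == 3) = 12 - 4 = 8

Answer: 8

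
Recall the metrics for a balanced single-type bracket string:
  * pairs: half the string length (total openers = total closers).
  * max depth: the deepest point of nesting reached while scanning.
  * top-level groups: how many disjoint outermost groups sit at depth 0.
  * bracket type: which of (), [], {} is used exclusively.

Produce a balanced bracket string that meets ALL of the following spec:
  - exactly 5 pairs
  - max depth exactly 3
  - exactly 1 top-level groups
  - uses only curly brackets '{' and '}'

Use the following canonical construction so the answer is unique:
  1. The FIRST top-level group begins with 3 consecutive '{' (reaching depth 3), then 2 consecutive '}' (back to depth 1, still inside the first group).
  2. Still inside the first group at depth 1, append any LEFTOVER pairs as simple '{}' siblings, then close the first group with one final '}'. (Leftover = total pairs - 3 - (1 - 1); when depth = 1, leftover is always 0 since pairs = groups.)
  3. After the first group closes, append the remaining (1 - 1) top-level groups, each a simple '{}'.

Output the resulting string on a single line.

Answer: {{{}}{}{}}

Derivation:
Spec: pairs=5 depth=3 groups=1
Leftover pairs = 5 - 3 - (1-1) = 2
First group: deep chain of depth 3 + 2 sibling pairs
Remaining 0 groups: simple '{}' each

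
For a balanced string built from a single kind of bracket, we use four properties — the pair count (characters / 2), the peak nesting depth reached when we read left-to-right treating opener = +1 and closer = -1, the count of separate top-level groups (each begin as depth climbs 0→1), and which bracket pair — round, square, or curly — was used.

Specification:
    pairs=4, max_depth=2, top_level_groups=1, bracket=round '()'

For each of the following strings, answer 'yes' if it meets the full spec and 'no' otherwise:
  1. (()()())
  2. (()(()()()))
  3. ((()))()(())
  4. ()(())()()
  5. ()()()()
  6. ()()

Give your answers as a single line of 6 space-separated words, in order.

Answer: yes no no no no no

Derivation:
String 1 '(()()())': depth seq [1 2 1 2 1 2 1 0]
  -> pairs=4 depth=2 groups=1 -> yes
String 2 '(()(()()()))': depth seq [1 2 1 2 3 2 3 2 3 2 1 0]
  -> pairs=6 depth=3 groups=1 -> no
String 3 '((()))()(())': depth seq [1 2 3 2 1 0 1 0 1 2 1 0]
  -> pairs=6 depth=3 groups=3 -> no
String 4 '()(())()()': depth seq [1 0 1 2 1 0 1 0 1 0]
  -> pairs=5 depth=2 groups=4 -> no
String 5 '()()()()': depth seq [1 0 1 0 1 0 1 0]
  -> pairs=4 depth=1 groups=4 -> no
String 6 '()()': depth seq [1 0 1 0]
  -> pairs=2 depth=1 groups=2 -> no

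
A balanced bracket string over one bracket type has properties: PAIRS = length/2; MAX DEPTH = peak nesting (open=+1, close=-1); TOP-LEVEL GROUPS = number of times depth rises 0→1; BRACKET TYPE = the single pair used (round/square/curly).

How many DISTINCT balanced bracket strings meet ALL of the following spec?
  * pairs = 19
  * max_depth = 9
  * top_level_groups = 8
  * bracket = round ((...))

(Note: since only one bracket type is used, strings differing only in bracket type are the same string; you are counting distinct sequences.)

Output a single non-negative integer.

Spec: pairs=19 depth=9 groups=8
Count(depth <= 9) = 14564488
Count(depth <= 8) = 14544312
Count(depth == 9) = 14564488 - 14544312 = 20176

Answer: 20176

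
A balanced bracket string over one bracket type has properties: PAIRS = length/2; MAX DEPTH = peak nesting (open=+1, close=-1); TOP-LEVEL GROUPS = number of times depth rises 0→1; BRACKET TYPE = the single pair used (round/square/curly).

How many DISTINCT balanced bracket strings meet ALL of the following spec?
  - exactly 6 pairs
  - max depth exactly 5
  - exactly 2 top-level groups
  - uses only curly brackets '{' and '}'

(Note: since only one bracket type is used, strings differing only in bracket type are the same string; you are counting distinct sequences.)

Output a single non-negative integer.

Answer: 2

Derivation:
Spec: pairs=6 depth=5 groups=2
Count(depth <= 5) = 42
Count(depth <= 4) = 40
Count(depth == 5) = 42 - 40 = 2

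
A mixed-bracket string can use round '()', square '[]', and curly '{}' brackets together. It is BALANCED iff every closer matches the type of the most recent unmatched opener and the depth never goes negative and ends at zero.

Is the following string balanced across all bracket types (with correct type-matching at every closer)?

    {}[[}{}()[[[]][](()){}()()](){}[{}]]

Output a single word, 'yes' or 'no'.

Answer: no

Derivation:
pos 0: push '{'; stack = {
pos 1: '}' matches '{'; pop; stack = (empty)
pos 2: push '['; stack = [
pos 3: push '['; stack = [[
pos 4: saw closer '}' but top of stack is '[' (expected ']') → INVALID
Verdict: type mismatch at position 4: '}' closes '[' → no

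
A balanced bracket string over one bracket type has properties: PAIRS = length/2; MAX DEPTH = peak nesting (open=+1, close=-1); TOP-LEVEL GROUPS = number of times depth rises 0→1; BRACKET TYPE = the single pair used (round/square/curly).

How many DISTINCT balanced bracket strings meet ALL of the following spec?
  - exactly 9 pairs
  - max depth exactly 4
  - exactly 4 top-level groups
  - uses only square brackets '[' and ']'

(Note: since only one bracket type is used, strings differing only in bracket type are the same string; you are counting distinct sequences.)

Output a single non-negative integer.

Spec: pairs=9 depth=4 groups=4
Count(depth <= 4) = 528
Count(depth <= 3) = 360
Count(depth == 4) = 528 - 360 = 168

Answer: 168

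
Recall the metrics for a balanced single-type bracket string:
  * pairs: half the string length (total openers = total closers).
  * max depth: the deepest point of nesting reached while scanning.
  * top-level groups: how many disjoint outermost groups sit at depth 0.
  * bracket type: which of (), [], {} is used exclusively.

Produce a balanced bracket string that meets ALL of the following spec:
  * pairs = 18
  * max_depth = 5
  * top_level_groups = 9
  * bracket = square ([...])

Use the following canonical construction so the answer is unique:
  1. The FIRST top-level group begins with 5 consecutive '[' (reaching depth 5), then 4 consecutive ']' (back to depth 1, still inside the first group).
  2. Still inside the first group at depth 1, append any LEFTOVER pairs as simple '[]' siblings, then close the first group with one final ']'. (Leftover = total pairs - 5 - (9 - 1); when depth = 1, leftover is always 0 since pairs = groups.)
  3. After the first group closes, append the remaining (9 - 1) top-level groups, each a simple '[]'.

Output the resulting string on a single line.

Spec: pairs=18 depth=5 groups=9
Leftover pairs = 18 - 5 - (9-1) = 5
First group: deep chain of depth 5 + 5 sibling pairs
Remaining 8 groups: simple '[]' each

Answer: [[[[[]]]][][][][][]][][][][][][][][]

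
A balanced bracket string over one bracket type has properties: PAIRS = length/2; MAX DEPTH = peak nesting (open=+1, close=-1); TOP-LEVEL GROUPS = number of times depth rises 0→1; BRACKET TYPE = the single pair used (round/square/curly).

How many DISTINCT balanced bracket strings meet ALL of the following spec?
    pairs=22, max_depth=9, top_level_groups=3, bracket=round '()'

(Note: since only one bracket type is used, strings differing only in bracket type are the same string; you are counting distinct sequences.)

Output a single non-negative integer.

Spec: pairs=22 depth=9 groups=3
Count(depth <= 9) = 16769084349
Count(depth <= 8) = 15232409682
Count(depth == 9) = 16769084349 - 15232409682 = 1536674667

Answer: 1536674667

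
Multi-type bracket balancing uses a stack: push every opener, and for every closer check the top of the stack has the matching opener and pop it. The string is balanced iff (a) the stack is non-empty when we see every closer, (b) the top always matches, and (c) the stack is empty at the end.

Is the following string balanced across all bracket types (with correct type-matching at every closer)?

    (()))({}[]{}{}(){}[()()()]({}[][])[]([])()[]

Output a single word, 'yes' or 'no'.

Answer: no

Derivation:
pos 0: push '('; stack = (
pos 1: push '('; stack = ((
pos 2: ')' matches '('; pop; stack = (
pos 3: ')' matches '('; pop; stack = (empty)
pos 4: saw closer ')' but stack is empty → INVALID
Verdict: unmatched closer ')' at position 4 → no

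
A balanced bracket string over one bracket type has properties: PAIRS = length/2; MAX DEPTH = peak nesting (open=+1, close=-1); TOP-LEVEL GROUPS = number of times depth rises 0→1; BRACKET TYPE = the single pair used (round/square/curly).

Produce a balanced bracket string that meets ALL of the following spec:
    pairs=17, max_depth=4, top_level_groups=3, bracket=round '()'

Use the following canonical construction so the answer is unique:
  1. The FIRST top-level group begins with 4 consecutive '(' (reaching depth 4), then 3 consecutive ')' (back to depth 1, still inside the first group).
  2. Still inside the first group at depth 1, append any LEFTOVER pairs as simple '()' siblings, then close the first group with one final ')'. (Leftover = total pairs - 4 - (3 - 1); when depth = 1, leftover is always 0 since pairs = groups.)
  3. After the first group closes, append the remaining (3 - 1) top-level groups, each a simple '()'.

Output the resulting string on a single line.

Spec: pairs=17 depth=4 groups=3
Leftover pairs = 17 - 4 - (3-1) = 11
First group: deep chain of depth 4 + 11 sibling pairs
Remaining 2 groups: simple '()' each

Answer: (((()))()()()()()()()()()()())()()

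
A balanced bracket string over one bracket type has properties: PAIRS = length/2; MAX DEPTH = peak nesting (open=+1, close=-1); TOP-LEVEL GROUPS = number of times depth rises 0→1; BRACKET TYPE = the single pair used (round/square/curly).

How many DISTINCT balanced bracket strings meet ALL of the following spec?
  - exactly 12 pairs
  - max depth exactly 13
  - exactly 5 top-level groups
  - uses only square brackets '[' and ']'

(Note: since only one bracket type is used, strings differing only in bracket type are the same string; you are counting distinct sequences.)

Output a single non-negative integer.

Answer: 0

Derivation:
Spec: pairs=12 depth=13 groups=5
Count(depth <= 13) = 13260
Count(depth <= 12) = 13260
Count(depth == 13) = 13260 - 13260 = 0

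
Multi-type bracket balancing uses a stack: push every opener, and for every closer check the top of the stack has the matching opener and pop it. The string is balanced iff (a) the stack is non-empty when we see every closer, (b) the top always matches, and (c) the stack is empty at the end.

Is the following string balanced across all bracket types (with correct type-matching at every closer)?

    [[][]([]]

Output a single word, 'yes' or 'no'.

Answer: no

Derivation:
pos 0: push '['; stack = [
pos 1: push '['; stack = [[
pos 2: ']' matches '['; pop; stack = [
pos 3: push '['; stack = [[
pos 4: ']' matches '['; pop; stack = [
pos 5: push '('; stack = [(
pos 6: push '['; stack = [([
pos 7: ']' matches '['; pop; stack = [(
pos 8: saw closer ']' but top of stack is '(' (expected ')') → INVALID
Verdict: type mismatch at position 8: ']' closes '(' → no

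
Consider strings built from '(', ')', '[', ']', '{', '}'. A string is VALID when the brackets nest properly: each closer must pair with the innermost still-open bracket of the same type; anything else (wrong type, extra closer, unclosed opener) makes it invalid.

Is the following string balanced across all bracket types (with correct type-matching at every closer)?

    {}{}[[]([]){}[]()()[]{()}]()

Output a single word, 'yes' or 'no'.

Answer: yes

Derivation:
pos 0: push '{'; stack = {
pos 1: '}' matches '{'; pop; stack = (empty)
pos 2: push '{'; stack = {
pos 3: '}' matches '{'; pop; stack = (empty)
pos 4: push '['; stack = [
pos 5: push '['; stack = [[
pos 6: ']' matches '['; pop; stack = [
pos 7: push '('; stack = [(
pos 8: push '['; stack = [([
pos 9: ']' matches '['; pop; stack = [(
pos 10: ')' matches '('; pop; stack = [
pos 11: push '{'; stack = [{
pos 12: '}' matches '{'; pop; stack = [
pos 13: push '['; stack = [[
pos 14: ']' matches '['; pop; stack = [
pos 15: push '('; stack = [(
pos 16: ')' matches '('; pop; stack = [
pos 17: push '('; stack = [(
pos 18: ')' matches '('; pop; stack = [
pos 19: push '['; stack = [[
pos 20: ']' matches '['; pop; stack = [
pos 21: push '{'; stack = [{
pos 22: push '('; stack = [{(
pos 23: ')' matches '('; pop; stack = [{
pos 24: '}' matches '{'; pop; stack = [
pos 25: ']' matches '['; pop; stack = (empty)
pos 26: push '('; stack = (
pos 27: ')' matches '('; pop; stack = (empty)
end: stack empty → VALID
Verdict: properly nested → yes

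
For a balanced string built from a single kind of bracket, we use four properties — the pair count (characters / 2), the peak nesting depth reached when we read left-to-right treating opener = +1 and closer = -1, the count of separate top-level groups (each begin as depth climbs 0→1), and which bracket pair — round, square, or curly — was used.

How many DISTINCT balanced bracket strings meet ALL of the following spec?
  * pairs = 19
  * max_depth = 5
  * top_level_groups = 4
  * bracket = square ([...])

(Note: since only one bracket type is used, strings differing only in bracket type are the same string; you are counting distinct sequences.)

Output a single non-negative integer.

Answer: 64325088

Derivation:
Spec: pairs=19 depth=5 groups=4
Count(depth <= 5) = 101765484
Count(depth <= 4) = 37440396
Count(depth == 5) = 101765484 - 37440396 = 64325088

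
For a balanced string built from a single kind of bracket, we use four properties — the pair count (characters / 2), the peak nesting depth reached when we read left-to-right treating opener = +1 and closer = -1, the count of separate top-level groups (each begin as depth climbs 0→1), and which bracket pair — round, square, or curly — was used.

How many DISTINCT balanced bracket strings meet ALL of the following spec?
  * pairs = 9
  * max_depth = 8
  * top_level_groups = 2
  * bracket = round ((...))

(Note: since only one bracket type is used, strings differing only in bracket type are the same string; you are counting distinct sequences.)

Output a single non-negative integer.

Answer: 2

Derivation:
Spec: pairs=9 depth=8 groups=2
Count(depth <= 8) = 1430
Count(depth <= 7) = 1428
Count(depth == 8) = 1430 - 1428 = 2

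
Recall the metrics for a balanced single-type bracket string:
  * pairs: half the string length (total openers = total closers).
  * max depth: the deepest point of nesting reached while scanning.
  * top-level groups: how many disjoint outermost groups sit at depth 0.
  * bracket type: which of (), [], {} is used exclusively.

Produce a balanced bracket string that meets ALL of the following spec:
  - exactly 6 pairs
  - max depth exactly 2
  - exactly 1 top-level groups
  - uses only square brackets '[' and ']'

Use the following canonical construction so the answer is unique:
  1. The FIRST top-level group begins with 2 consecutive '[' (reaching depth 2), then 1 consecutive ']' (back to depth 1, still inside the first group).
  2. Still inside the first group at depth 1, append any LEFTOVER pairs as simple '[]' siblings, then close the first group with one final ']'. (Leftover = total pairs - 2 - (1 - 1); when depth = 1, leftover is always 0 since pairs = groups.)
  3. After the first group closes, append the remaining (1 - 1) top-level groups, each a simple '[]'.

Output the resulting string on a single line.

Answer: [[][][][][]]

Derivation:
Spec: pairs=6 depth=2 groups=1
Leftover pairs = 6 - 2 - (1-1) = 4
First group: deep chain of depth 2 + 4 sibling pairs
Remaining 0 groups: simple '[]' each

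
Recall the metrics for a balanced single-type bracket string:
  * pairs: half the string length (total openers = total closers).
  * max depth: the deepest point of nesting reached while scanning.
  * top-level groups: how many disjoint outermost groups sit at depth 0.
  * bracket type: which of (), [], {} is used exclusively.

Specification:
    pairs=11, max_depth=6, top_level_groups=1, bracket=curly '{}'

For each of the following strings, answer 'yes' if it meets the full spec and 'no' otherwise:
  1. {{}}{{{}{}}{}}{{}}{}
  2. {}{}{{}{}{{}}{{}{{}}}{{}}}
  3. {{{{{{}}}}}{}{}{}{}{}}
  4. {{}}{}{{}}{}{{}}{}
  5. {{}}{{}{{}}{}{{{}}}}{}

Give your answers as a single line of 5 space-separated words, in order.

String 1 '{{}}{{{}{}}{}}{{}}{}': depth seq [1 2 1 0 1 2 3 2 3 2 1 2 1 0 1 2 1 0 1 0]
  -> pairs=10 depth=3 groups=4 -> no
String 2 '{}{}{{}{}{{}}{{}{{}}}{{}}}': depth seq [1 0 1 0 1 2 1 2 1 2 3 2 1 2 3 2 3 4 3 2 1 2 3 2 1 0]
  -> pairs=13 depth=4 groups=3 -> no
String 3 '{{{{{{}}}}}{}{}{}{}{}}': depth seq [1 2 3 4 5 6 5 4 3 2 1 2 1 2 1 2 1 2 1 2 1 0]
  -> pairs=11 depth=6 groups=1 -> yes
String 4 '{{}}{}{{}}{}{{}}{}': depth seq [1 2 1 0 1 0 1 2 1 0 1 0 1 2 1 0 1 0]
  -> pairs=9 depth=2 groups=6 -> no
String 5 '{{}}{{}{{}}{}{{{}}}}{}': depth seq [1 2 1 0 1 2 1 2 3 2 1 2 1 2 3 4 3 2 1 0 1 0]
  -> pairs=11 depth=4 groups=3 -> no

Answer: no no yes no no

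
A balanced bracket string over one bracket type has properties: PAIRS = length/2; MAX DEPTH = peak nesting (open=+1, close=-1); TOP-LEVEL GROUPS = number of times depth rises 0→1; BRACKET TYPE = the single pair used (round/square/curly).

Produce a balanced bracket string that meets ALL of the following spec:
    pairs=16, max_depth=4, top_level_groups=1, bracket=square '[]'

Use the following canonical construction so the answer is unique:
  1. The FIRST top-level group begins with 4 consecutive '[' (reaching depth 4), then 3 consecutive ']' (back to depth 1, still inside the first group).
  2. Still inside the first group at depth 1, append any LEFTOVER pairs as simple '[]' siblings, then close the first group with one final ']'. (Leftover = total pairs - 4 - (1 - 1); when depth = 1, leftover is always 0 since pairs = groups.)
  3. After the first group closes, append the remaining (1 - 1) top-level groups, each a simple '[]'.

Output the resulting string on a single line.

Answer: [[[[]]][][][][][][][][][][][][]]

Derivation:
Spec: pairs=16 depth=4 groups=1
Leftover pairs = 16 - 4 - (1-1) = 12
First group: deep chain of depth 4 + 12 sibling pairs
Remaining 0 groups: simple '[]' each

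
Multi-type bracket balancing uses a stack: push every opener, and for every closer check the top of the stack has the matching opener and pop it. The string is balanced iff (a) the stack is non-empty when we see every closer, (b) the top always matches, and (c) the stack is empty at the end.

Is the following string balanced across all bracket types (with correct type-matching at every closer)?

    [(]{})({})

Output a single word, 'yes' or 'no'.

Answer: no

Derivation:
pos 0: push '['; stack = [
pos 1: push '('; stack = [(
pos 2: saw closer ']' but top of stack is '(' (expected ')') → INVALID
Verdict: type mismatch at position 2: ']' closes '(' → no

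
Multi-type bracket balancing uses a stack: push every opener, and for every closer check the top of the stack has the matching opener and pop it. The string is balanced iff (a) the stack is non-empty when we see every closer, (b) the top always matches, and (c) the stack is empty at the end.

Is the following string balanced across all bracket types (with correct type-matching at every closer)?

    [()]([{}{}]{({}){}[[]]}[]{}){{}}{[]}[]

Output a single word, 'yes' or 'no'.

Answer: yes

Derivation:
pos 0: push '['; stack = [
pos 1: push '('; stack = [(
pos 2: ')' matches '('; pop; stack = [
pos 3: ']' matches '['; pop; stack = (empty)
pos 4: push '('; stack = (
pos 5: push '['; stack = ([
pos 6: push '{'; stack = ([{
pos 7: '}' matches '{'; pop; stack = ([
pos 8: push '{'; stack = ([{
pos 9: '}' matches '{'; pop; stack = ([
pos 10: ']' matches '['; pop; stack = (
pos 11: push '{'; stack = ({
pos 12: push '('; stack = ({(
pos 13: push '{'; stack = ({({
pos 14: '}' matches '{'; pop; stack = ({(
pos 15: ')' matches '('; pop; stack = ({
pos 16: push '{'; stack = ({{
pos 17: '}' matches '{'; pop; stack = ({
pos 18: push '['; stack = ({[
pos 19: push '['; stack = ({[[
pos 20: ']' matches '['; pop; stack = ({[
pos 21: ']' matches '['; pop; stack = ({
pos 22: '}' matches '{'; pop; stack = (
pos 23: push '['; stack = ([
pos 24: ']' matches '['; pop; stack = (
pos 25: push '{'; stack = ({
pos 26: '}' matches '{'; pop; stack = (
pos 27: ')' matches '('; pop; stack = (empty)
pos 28: push '{'; stack = {
pos 29: push '{'; stack = {{
pos 30: '}' matches '{'; pop; stack = {
pos 31: '}' matches '{'; pop; stack = (empty)
pos 32: push '{'; stack = {
pos 33: push '['; stack = {[
pos 34: ']' matches '['; pop; stack = {
pos 35: '}' matches '{'; pop; stack = (empty)
pos 36: push '['; stack = [
pos 37: ']' matches '['; pop; stack = (empty)
end: stack empty → VALID
Verdict: properly nested → yes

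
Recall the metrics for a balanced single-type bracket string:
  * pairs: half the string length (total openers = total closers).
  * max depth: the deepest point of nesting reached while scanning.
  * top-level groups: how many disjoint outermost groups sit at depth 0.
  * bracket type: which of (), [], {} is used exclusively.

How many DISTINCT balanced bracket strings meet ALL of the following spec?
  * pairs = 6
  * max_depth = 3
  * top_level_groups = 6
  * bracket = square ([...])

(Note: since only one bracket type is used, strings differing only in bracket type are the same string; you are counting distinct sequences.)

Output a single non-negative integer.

Spec: pairs=6 depth=3 groups=6
Count(depth <= 3) = 1
Count(depth <= 2) = 1
Count(depth == 3) = 1 - 1 = 0

Answer: 0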